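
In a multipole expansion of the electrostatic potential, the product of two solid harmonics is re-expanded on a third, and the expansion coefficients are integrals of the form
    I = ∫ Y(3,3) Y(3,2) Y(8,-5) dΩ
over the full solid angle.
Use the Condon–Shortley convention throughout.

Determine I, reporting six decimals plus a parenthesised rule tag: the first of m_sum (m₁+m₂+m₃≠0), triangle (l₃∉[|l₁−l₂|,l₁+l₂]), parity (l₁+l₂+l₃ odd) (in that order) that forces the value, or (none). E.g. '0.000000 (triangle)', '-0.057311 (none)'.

0.000000 (triangle)

triangle: need 0≤l₃≤6, have 8; I=0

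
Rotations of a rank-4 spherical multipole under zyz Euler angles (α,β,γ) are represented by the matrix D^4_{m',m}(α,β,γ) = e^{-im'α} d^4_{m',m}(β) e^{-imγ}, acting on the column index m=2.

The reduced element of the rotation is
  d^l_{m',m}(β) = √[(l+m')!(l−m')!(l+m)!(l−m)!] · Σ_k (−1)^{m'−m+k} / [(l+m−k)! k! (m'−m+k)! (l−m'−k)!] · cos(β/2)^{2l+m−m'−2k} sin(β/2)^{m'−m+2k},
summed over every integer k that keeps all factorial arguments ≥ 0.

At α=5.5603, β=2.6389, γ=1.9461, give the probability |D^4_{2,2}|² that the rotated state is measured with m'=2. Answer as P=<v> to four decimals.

D^4_{2,2}(5.5603,2.6389,1.9461) = e^{-i·2·5.5603}·d^4_{2,2}(2.6389)·e^{-i·2·1.9461}. Compute d first:
c=cos(2.638900/2)=0.248708, s=sin(2.638900/2)=0.968578; N=√[720·2·720·2]=1440.000000
Admissible k: 0..2 (factorial args all ≥0)
  k=0: (−1)^0·1440.0000/(1440)·0.2487^8·0.9686^0 = +0.000015
  k=1: (−1)^1·1440.0000/(120)·0.2487^6·0.9686^2 = -0.002664
  k=2: (−1)^2·1440.0000/(96)·0.2487^4·0.9686^4 = +0.050512
d^4_{2,2}(2.6389) = +0.000015 -0.002664 +0.050512 = +0.047862
|D^4_{2,2}|² = |d^4_{2,2}(β)|² = (+0.047862)² = 0.002291 (the z-rotation phases have unit modulus)

P=0.0023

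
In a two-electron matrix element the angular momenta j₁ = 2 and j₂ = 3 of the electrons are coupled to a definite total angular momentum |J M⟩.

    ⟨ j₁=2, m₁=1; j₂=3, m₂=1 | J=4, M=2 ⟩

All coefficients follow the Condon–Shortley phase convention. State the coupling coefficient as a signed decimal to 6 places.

+√(1/28) = +0.188982

triangle: 1!×3!×5!/10! = 720/3628800
(j±m)!: 3!×1!×4!×2!×6!×2! = 414720
prefactor² = (2J+1)×Δ×N² = 5184/7
  k=0: +1/(0!×1!×1!×4!×2!×1!) = 1/48
  k=1: −1/(1!×0!×0!×3!×3!×2!) = -1/72
Σ = 1/144  ⇒  CG² = 5184/7×(1/144)² = 1/28
CG = +√(1/28) = +0.188982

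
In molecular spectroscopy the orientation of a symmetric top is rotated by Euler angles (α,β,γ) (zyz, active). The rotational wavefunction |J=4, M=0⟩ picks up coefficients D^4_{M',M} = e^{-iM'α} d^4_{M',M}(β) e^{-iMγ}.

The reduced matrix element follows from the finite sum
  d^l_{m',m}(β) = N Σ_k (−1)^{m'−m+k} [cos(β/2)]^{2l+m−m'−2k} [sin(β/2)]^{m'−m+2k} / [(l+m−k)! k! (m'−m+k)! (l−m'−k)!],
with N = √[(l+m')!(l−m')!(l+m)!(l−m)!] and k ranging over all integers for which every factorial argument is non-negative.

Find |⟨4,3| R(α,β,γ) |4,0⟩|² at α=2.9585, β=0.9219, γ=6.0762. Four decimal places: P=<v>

P=0.2044

First d^4_{3,0}(β=0.9219), then the phase factors e^{-i(3)α} and e^{-i(0)γ}:
Half-angle: c=0.895630, s=0.444799. N=√(5040·1·24·24)=1703.830978
The bounds max(0,m−m')=0 and min(l+m,l−m')=1 give 2 terms
  k=0: (−1)^3·1703.8310/(144)·0.8956^5·0.4448^3 = -0.600067
  k=1: (−1)^4·1703.8310/(144)·0.8956^3·0.4448^5 = +0.148003
d^4_{3,0}(0.9219) = -0.600067 +0.148003 = -0.452064
|D^4_{3,0}|² = |d^4_{3,0}(β)|² = (-0.452064)² = 0.204362 (the z-rotation phases have unit modulus)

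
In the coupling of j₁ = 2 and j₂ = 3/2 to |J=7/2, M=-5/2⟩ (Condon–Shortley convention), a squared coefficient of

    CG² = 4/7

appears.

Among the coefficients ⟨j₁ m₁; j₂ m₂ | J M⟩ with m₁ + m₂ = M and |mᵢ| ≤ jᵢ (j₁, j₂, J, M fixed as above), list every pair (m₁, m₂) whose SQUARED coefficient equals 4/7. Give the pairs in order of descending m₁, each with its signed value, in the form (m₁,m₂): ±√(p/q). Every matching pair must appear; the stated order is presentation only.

(-1,-3/2): +√(4/7)

Admissible pairs with m₁+m₂ = M = -5/2: (-2,-1/2), (-1,-3/2)
  (m₁,m₂)=(-1,-3/2): CG² = 4/7, CG = +√(4/7)   ← matches the target
  (m₁,m₂)=(-2,-1/2): CG² = 3/7, CG = +√(3/7)
Pairs with CG² = 4/7: (-1,-3/2): +√(4/7)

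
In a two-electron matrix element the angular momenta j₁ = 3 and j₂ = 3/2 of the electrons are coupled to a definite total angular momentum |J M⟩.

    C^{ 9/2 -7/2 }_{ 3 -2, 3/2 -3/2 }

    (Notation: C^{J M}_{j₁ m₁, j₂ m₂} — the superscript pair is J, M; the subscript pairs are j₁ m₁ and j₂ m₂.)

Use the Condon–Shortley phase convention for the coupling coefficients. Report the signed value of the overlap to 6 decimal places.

+0.816497  (= +√(2/3))

√[10·0!6!3!/10! · 1!5!0!3!1!8!] = √(345600)
  +(−1)^0/∏(0,0,5,0,1,3)! = 1/720  (running 1/720)
⟨..|..⟩ = √(345600)·(1/720) = +0.816497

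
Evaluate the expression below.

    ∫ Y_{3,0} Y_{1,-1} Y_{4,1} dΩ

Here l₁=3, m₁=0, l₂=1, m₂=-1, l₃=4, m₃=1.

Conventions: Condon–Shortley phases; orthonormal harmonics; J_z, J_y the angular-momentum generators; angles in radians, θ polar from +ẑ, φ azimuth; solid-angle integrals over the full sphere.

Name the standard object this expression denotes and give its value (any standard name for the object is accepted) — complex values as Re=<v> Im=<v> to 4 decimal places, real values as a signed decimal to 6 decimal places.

This is a Gaunt coefficient — the integral of a triple product of spherical harmonics over the sphere.
m-sum 0 ✓  L=8 even ✓  2≤4≤4 ✓
Π(2lᵢ+1) = 7×3×9 = 189
triangle coeff Δ(3,1,4) = 1/252
Σ_t [0,0]: t=0:+1/36 = 1/36
(3j)²=4/63 [(3 1 4; 0 0 0)], sign=+1
Σ_t [0,0]: t=0:+1/72 = 1/72
(3j)²=5/126 [(3 1 4; 0 -1 1)], sign=-1
⇒ 4πI² = 10/21
I = (-1)√(10/21/(4π)) = -0.19466390

Gaunt coefficient, -0.194664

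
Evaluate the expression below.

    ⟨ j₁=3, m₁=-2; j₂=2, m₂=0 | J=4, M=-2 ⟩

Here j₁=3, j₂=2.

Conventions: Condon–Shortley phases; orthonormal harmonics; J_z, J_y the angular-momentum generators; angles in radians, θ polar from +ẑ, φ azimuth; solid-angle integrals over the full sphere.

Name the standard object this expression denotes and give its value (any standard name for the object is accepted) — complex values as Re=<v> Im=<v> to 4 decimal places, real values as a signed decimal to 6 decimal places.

This is a Clebsch–Gordan (vector-coupling) coefficient.
√[9·1!5!3!/10! · 1!5!2!2!2!6!] = √(8640/7)
  +(−1)^0/∏(0,1,5,2,0,1)! = 1/240  (running 1/240)
  +(−1)^1/∏(1,0,4,1,1,2)! = -1/48  (running -1/60)
⟨..|..⟩ = √(8640/7)·(-1/60) = -0.585540

Clebsch–Gordan coefficient, −√(12/35) ≈ -0.585540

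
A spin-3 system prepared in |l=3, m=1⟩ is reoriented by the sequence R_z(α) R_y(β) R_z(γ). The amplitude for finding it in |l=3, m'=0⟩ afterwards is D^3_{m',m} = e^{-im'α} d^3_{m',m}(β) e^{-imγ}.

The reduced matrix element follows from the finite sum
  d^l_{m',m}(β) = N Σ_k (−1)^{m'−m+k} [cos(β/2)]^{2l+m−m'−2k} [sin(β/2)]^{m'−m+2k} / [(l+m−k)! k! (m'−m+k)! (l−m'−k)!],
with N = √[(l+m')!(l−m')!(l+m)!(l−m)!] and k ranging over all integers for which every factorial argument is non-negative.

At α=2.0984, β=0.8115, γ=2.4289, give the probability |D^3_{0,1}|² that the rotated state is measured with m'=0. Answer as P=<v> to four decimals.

P=0.1850

Split into d^3_{0,1}(β=0.8115) × two z-phases.
Half-angle: c=0.918807, s=0.394708. N=√(6·6·24·2)=41.569219
Admissible k: 1..3 (factorial args all ≥0)
  k=1: (−1)^0·41.5692/(12)·0.9188^5·0.3947^1 = +0.895338
  k=2: (−1)^1·41.5692/(4)·0.9188^3·0.3947^3 = -0.495692
  k=3: (−1)^2·41.5692/(12)·0.9188^1·0.3947^5 = +0.030493
d^3_{0,1}(0.8115) = +0.895338 -0.495692 +0.030493 = +0.430139
|D^3_{0,1}|² = |d^3_{0,1}(β)|² = (+0.430139)² = 0.185019 (the z-rotation phases have unit modulus)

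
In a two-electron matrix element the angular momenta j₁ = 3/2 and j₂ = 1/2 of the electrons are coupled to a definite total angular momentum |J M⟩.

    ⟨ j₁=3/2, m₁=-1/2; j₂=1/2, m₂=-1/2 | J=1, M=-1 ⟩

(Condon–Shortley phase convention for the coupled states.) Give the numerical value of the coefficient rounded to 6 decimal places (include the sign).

√[3·1!2!0!/4! · 1!2!0!1!0!2!] = √(1)
  +(−1)^0/∏(0,1,2,0,0,0)! = 1/2  (running 1/2)
⟨..|..⟩ = √(1)·(1/2) = +0.500000

+√(1/4) ≈ +0.500000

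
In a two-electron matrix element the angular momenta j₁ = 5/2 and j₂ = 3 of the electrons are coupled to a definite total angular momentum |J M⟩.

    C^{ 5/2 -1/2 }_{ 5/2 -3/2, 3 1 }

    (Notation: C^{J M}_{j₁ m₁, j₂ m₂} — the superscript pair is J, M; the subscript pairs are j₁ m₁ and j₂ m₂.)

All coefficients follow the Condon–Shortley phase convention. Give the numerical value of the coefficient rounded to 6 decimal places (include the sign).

+0.169031  (= +√(1/35))

j₁+j₂−J=3  J+j₁−j₂=2  J−j₁+j₂=3  j₁+j₂+J+1=9
(j₁±m₁, j₂±m₂, J±M) = (1,4,4,2,2,3)
P² = 576/35
sum k=2..3:
  [2] +1/8 = 1/8
  [3] −1/12 = -1/12
S = 1/24
C² = P²·S² = 1/35 ; C = +0.169031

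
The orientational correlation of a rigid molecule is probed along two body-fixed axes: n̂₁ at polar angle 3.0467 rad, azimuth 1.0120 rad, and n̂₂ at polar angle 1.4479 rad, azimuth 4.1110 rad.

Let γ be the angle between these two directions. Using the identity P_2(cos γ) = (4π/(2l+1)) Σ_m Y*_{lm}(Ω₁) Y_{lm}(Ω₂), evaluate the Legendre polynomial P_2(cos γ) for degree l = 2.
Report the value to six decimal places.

Term-by-term m-sum for l=2 (normalisation 4π/5 = 2.513274):
  m=-2: (-0.001518+0.003118i) × (-0.136880-0.354994i) = +0.001315+0.000112i  (running Σ = +0.001315+0.000112i)
  m=-1: (-0.038633-0.061786i) × (-0.053179+0.077500i) = +0.006843+0.000292i  (running Σ = +0.008157+0.000404i)
  m=0: (+0.622289-0.000000i) × (-0.301173+0.000000i) = -0.187416+0.000000i  (running Σ = -0.179259+0.000404i)
  m=1: (+0.038633-0.061786i) × (+0.053179+0.077500i) = +0.006843-0.000292i  (running Σ = -0.172416+0.000112i)
  m=2: (-0.001518-0.003118i) × (-0.136880+0.354994i) = +0.001315-0.000112i  (running Σ = -0.171102+0.000000i)
Total Σ_m = -0.171102+0.000000i. Multiply by 2.513274: -0.430025+0.000000i. P_2(cos γ) = -0.430025

-0.430025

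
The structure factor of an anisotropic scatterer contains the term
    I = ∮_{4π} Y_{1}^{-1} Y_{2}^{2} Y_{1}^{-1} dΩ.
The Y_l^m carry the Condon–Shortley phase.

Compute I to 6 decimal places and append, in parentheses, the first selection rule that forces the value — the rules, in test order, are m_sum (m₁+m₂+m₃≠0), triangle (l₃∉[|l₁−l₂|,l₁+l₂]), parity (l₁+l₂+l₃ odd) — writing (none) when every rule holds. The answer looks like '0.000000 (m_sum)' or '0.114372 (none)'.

m-sum 0 ✓  L=4 even ✓  1≤1≤3 ✓
Π(2lᵢ+1) = 3×5×3 = 45
triangle coeff Δ(1,2,1) = 1/30
Σ_t [1,1]: t=1:−1/1 = -1/1
(3j)²=2/15 [(1 2 1; 0 0 0)], sign=+1
Σ_t [2,2]: t=2:+1/4 = 1/4
(3j)²=1/5 [(1 2 1; -1 2 -1)], sign=+1
⇒ 4πI² = 6/5
I = (+1)√(6/5/(4π)) = 0.30901936
No selection rule forces the value: the integral is nonzero (none).

0.309019 (none)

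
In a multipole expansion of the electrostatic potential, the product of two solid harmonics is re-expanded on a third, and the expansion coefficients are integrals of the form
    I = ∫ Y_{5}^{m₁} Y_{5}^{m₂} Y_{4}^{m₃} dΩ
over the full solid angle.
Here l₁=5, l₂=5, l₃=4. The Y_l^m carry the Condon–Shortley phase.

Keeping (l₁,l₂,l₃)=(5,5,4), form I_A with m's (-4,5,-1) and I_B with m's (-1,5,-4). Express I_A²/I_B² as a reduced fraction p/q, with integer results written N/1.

l's match ⇒ only the (l;m) 3-j factors differ between A and B.
A: triangle coeff Δ(5,5,4) = 1/3153150; Σ_t [6,6]: t=6:+1/103680 = 1/103680; (3j)²=4/143 [(5 5 4; -4 5 -1)], sign=-1
B: triangle coeff Δ(5,5,4) = 1/3153150; Σ_t [6,6]: t=6:+1/414720 = 1/414720; (3j)²=2/429 [(5 5 4; -1 5 -4)], sign=+1
I_A²/I_B² = (4/143)/(2/429) = 6/1

6/1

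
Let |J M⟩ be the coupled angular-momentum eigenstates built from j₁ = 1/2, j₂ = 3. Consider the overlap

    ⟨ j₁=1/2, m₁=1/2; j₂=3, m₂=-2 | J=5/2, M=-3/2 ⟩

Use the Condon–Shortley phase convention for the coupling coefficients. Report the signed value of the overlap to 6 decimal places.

+√(5/7) = +0.845154

√[6·1!0!5!/7! · 1!0!1!5!1!4!] = √(2880/7)
  +(−1)^0/∏(0,1,0,1,0,4)! = 1/24  (running 1/24)
⟨..|..⟩ = √(2880/7)·(1/24) = +0.845154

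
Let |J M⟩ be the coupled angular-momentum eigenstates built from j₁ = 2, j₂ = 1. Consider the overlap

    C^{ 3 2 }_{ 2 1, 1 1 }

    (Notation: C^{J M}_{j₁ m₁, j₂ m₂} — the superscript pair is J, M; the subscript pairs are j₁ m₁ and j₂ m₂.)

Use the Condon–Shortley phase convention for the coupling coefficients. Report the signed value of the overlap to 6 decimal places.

+√(2/3) = +0.816497

triangle: 0!*4!*2!/7! = 48/5040
(j±m)!: 3!*1!*2!*0!*5!*1! = 1440
prefactor² = (2J+1)*Δ*N² = 96
  k=0: +1/(0!*0!*1!*2!*3!*0!) = 1/12
Σ = 1/12  ⇒  CG² = 96*(1/12)² = 2/3
CG = +√(2/3) = +0.816497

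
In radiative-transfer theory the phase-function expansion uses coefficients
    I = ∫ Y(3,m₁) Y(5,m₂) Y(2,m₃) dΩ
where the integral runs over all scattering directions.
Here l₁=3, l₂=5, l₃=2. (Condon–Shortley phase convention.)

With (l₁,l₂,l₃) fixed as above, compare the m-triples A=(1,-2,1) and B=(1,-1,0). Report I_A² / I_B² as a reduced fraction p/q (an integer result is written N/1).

7/6

Same 3,5,2: normalisation and zero-m 3j drop out of the ratio.
A: Δ: 6! 0! 4! / 11! → 1/2310; sum: t=2:+1/288 = 1/288; 3j²(3 5 2; 1 -2 1) = Δ·Π!·Σ² = 1/22  (sign -1)
B: Δ: 6! 0! 4! / 11! → 1/2310; sum: t=2:+1/192 = 1/192; 3j²(3 5 2; 1 -1 0) = Δ·Π!·Σ² = 3/77  (sign +1)
I_A²/I_B² = (1/22)/(3/77) = 7/6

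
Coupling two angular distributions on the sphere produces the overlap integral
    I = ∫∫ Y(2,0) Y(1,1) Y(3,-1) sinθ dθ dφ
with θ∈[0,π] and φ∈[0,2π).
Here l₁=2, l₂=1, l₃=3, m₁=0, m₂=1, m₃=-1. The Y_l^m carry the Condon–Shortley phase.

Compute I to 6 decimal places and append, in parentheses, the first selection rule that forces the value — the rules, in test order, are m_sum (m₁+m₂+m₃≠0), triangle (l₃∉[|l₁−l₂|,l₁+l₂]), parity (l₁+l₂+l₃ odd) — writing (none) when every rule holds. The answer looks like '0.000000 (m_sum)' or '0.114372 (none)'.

Rules hold: Σm=0, L=6 even, 1≤3≤3.
N = 5·3·7 = 105
Δ = 0!·4!·2!/7! = 1/105
Racah Σ t=0..0: t=0:+1/4 = 1/4
⇒ 3j(2 1 3; 0 0 0)² = 3/35, sgn -1
Racah Σ t=0..0: t=0:+1/8 = 1/8
⇒ 3j(2 1 3; 0 1 -1)² = 2/35, sgn +1
4πI² = N·(3j₀)²·(3jₘ)² = 18/35
I = -1·√(0.514286/4π) = -0.20230066
No selection rule forces the value: the integral is nonzero (none).

-0.202301 (none)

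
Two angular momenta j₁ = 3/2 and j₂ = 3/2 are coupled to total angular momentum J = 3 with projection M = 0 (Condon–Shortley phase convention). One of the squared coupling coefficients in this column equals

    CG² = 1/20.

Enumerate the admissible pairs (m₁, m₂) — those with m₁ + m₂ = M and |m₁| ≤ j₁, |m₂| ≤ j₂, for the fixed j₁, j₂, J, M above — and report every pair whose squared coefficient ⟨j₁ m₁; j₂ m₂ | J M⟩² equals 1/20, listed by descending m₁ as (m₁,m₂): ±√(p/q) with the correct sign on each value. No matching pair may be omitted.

Admissible pairs with m₁+m₂ = M = 0: (-3/2,3/2), (-1/2,1/2), (1/2,-1/2), (3/2,-3/2)
  (m₁,m₂)=(3/2,-3/2): CG² = 1/20, CG = +√(1/20)   ← matches the target
  (m₁,m₂)=(1/2,-1/2): CG² = 9/20, CG = +√(9/20)
  (m₁,m₂)=(-1/2,1/2): CG² = 9/20, CG = +√(9/20)
  (m₁,m₂)=(-3/2,3/2): CG² = 1/20, CG = +√(1/20)   ← matches the target
Pairs with CG² = 1/20: (3/2,-3/2): +√(1/20); (-3/2,3/2): +√(1/20)

(3/2,-3/2): +√(1/20); (-3/2,3/2): +√(1/20)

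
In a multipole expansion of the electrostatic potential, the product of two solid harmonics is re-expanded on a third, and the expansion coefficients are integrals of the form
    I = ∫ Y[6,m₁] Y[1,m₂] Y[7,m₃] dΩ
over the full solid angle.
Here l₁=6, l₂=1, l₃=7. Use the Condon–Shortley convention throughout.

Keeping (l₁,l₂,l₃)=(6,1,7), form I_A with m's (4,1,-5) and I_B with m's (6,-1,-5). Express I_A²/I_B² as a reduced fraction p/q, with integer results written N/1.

l's match ⇒ only the (l;m) 3-j factors differ between A and B.
A: triangle coeff Δ(6,1,7) = 1/1365; Σ_t [0,0]: t=0:+1/14515200 = 1/14515200; (3j)²=22/455 [(6 1 7; 4 1 -5)], sign=+1
B: triangle coeff Δ(6,1,7) = 1/1365; Σ_t [0,0]: t=0:+1/958003200 = 1/958003200; (3j)²=1/1365 [(6 1 7; 6 -1 -5)], sign=+1
I_A²/I_B² = (22/455)/(1/1365) = 66/1

66/1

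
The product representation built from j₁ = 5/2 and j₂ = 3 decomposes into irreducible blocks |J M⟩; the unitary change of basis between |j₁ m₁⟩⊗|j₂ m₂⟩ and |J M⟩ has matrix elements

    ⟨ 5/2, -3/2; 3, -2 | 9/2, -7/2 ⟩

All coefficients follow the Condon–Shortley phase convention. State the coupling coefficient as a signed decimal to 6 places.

√[10·1!4!5!/11! · 1!4!1!5!1!8!] = √(921600/11)
  +(−1)^0/∏(0,1,4,1,0,4)! = 1/576  (running 1/576)
  +(−1)^1/∏(1,0,3,0,1,5)! = -1/720  (running 1/2880)
⟨..|..⟩ = √(921600/11)·(1/2880) = +0.100504

+0.100504  (= +√(1/99))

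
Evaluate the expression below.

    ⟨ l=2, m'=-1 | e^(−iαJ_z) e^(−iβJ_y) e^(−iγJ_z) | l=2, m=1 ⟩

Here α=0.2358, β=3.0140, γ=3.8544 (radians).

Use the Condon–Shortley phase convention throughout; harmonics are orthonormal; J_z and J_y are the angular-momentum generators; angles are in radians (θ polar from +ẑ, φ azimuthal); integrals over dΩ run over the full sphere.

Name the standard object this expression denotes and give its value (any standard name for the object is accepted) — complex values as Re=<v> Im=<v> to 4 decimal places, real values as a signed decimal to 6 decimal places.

Wigner D-matrix element, Re=0.8704 Im=-0.4498

This is a Wigner D-matrix element — the rotation-matrix element ⟨l m'| R(α,β,γ) |l m⟩ in the angular-momentum basis.
D^2_{-1,1}(0.2358,3.0140,3.8544) = e^{-i·-1·0.2358}·d^2_{-1,1}(3.0140)·e^{-i·1·3.8544}. Compute d first:
c=cos(3.014000/2)=0.063753, s=sin(3.014000/2)=0.997966; N=√[1·6·6·1]=6.000000
Admissible k: 2..3 (factorial args all ≥0)
  k=2: (−1)^0·6.0000/(2)·0.0638^2·0.9980^2 = +0.012144
  k=3: (−1)^1·6.0000/(6)·0.0638^0·0.9980^4 = -0.991888
d^2_{-1,1}(3.0140) = +0.012144 -0.991888 = -0.979744
D = (+0.972328+0.233621i)·(-0.979744)·(-0.756529+0.653960i) = +0.870378-0.449823i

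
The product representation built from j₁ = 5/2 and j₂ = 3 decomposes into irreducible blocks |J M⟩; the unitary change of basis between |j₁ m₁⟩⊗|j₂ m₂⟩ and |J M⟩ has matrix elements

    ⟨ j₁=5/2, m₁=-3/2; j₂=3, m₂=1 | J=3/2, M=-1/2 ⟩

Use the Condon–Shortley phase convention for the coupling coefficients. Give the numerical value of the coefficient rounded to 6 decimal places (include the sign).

-0.483046

j₁+j₂−J=4  J+j₁−j₂=1  J−j₁+j₂=2  j₁+j₂+J+1=8
(j₁±m₁, j₂±m₂, J±M) = (1,4,4,2,1,2)
P² = 384/35
sum k=3..4:
  [3] −1/6 = -1/6
  [4] +1/48 = 1/48
S = -7/48
C² = P²·S² = 7/30 ; C = -0.483046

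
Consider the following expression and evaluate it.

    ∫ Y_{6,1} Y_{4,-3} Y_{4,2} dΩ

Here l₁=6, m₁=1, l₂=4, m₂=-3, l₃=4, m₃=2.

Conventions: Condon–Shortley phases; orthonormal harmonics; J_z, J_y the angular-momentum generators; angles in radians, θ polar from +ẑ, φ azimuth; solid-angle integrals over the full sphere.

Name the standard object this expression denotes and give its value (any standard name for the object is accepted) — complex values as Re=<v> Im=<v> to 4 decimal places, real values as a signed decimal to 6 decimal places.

This is a Gaunt coefficient — the integral of a triple product of spherical harmonics over the sphere.
Rules hold: Σm=0, L=14 even, 2≤4≤10.
N = 13·9·9 = 1053
Δ = 6!·6!·2!/15! = 1/1261260
Racah Σ t=2..4: t=2:+1/4608 t=3:−1/1296 t=4:+1/4608 = -7/20736
⇒ 3j(6 4 4; 0 0 0)² = 20/1287, sgn -1
Racah Σ t=0..1: t=0:+1/86400 t=1:−1/11520 = -13/172800
⇒ 3j(6 4 4; 1 -3 2)² = 13/660, sgn -1
4πI² = N·(3j₀)²·(3jₘ)² = 39/121
I = +1·√(0.322314/4π) = 0.16015286

Gaunt coefficient, +0.160153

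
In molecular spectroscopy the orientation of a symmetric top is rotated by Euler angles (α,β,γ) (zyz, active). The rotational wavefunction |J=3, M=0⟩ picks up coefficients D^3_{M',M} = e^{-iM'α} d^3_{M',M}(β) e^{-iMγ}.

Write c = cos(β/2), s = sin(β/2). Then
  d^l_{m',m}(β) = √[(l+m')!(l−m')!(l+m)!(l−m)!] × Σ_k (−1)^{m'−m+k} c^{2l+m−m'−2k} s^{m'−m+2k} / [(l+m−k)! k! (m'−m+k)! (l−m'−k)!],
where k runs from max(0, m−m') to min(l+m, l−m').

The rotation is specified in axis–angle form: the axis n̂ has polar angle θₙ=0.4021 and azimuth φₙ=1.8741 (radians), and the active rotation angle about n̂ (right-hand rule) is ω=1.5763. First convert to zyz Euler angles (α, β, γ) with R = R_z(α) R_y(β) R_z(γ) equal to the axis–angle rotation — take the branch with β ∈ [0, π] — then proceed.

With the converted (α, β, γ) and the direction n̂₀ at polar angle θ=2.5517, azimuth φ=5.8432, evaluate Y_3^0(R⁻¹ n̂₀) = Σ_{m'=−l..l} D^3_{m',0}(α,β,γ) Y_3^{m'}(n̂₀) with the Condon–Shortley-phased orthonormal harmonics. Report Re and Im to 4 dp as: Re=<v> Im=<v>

Re=0.1760 Im=0.0000

Axis–angle → zyz. n̂ = (sinθₙcosφₙ, sinθₙsinφₙ, cosθₙ) = (-0.116887, +0.373488, +0.920241), ω = 1.5763.
R = I cosω + sinω [n̂]ₓ + (1−cosω) n̂n̂ᵀ gives
  R = [+0.008234, -0.964123, +0.265327; +0.876331, +0.134758, +0.462476; -0.481639, +0.228706, +0.846001]
β = atan2(√(R₁₃²+R₂₃²), R₃₃) = 0.562357; α = atan2(R₂₃, R₁₃) mod 2π = 1.049933; γ = atan2(R₃₂, −R₃₁) mod 2π = 0.443326
Need the full column D^3_{m',0} for m'=−3..3 at α=1.0499, β=0.5624, γ=0.4433.
cos(β/2)=0.960729, sin(β/2)=0.277488
d^3_{-3,0}: single k=3 term ⇒ +0.084733;  D = -0.084730-0.000695i
d^3_{-2,0}: k∈[2..3] ⇒ +0.359296 -0.029974 = +0.329323;  D = -0.166219+0.284297i
d^3_{-1,0}: k∈[1..3] ⇒ +0.786755 -0.196901 +0.005475 = +0.595330;  D = +0.296254+0.516383i
d^3_{0,0}: k∈[0..3] ⇒ +0.786332 -0.590384 +0.049252 -0.000457 = +0.244743;  D = +0.244743+0.000000i
d^3_{1,0}: k∈[0..2] ⇒ -0.786755 +0.196901 -0.005475 = -0.595330;  D = -0.296254+0.516383i
d^3_{2,0}: k∈[0..1] ⇒ +0.359296 -0.029974 = +0.329323;  D = -0.166219-0.284297i
d^3_{3,0}: single k=0 term ⇒ -0.084733;  D = +0.084730-0.000695i
Y_3^{m'}(θ=2.5517,φ=5.8432) and Σ D·Y over m':
  (-0.0847-0.0007i)·(+0.0178+0.0696i)  (-0.1662+0.2843i)·(-0.1674-0.2025i)  (+0.2963+0.5164i)·(+0.3990+0.1878i)  (+0.2447+0.0000i)·(-0.1404+0.0000i)  (-0.2963+0.5164i)·(-0.3990+0.1878i)  (-0.1662-0.2843i)·(-0.1674+0.2025i)  (+0.0847-0.0007i)·(-0.0178+0.0696i)
Y_3^0(R⁻¹ n̂) = +0.175956-0.000000i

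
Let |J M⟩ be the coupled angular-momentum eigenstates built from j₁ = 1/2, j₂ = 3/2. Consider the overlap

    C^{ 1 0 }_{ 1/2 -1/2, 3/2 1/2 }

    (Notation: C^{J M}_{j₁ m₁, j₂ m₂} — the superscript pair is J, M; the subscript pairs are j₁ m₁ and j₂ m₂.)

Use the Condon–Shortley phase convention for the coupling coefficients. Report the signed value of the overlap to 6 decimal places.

√[3·1!0!2!/4! · 0!1!2!1!1!1!] = √(1/2)
  +(−1)^1/∏(1,0,0,1,0,1)! = -1  (running -1)
⟨..|..⟩ = √(1/2)·(-1) = -0.707107

-0.707107  (= −√(1/2))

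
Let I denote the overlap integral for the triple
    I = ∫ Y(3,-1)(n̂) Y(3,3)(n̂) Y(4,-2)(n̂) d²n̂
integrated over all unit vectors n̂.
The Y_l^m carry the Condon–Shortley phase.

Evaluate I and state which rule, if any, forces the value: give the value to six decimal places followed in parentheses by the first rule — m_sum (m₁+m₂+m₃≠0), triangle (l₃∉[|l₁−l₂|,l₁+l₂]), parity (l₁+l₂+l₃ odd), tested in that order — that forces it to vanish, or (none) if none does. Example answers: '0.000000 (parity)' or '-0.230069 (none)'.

m-sum 0 ✓  L=10 even ✓  0≤4≤6 ✓
Π(2lᵢ+1) = 7×7×9 = 441
triangle coeff Δ(3,3,4) = 1/34650
Σ_t [0,2]: t=0:+1/72 t=1:−1/16 t=2:+1/72 = -5/144
(3j)²=2/77 [(3 3 4; 0 0 0)], sign=-1
Σ_t [2,2]: t=2:+1/192 = 1/192
(3j)²=3/77 [(3 3 4; -1 3 -2)], sign=+1
⇒ 4πI² = 54/121
I = (-1)√(54/121/(4π)) = -0.18845135
No selection rule forces the value: the integral is nonzero (none).

-0.188451 (none)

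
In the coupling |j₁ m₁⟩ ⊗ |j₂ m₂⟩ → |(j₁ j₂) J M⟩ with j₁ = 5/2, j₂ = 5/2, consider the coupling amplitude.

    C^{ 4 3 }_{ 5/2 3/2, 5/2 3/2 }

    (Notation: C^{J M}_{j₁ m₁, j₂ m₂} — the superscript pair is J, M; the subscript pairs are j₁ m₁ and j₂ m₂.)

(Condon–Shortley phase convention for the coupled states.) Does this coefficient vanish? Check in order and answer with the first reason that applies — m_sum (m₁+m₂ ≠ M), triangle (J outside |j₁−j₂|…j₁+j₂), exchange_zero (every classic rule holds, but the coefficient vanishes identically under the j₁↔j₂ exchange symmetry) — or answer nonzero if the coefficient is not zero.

exchange_zero

m-sum: m₁+m₂ = 3/2+3/2 = 3, M = 3  ✓
triangle: |j₁−j₂| = 0 ≤ J = 4 ≤ j₁+j₂ = 5  ✓
exchange: j₁=j₂ and m₁=m₂, and (−1)^(j₁+j₂−J) = (−1)^1 = −1 forces ⟨j₁m₁;j₂m₂|JM⟩ = −⟨j₂m₂;j₁m₁|JM⟩ = −⟨j₁m₁;j₂m₂|JM⟩ ⇒ the coefficient vanishes identically
Racah sum check: Σ_k collapses to 0 ⇒ CG = 0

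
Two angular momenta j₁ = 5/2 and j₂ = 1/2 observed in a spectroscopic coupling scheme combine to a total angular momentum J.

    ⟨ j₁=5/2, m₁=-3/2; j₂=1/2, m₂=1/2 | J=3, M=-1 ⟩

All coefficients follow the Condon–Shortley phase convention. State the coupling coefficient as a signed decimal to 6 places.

triangle: 0!*5!*1!/7! = 120/5040
(j±m)!: 1!*4!*1!*0!*2!*4! = 1152
prefactor² = (2J+1)*Δ*N² = 192
  k=0: +1/(0!*0!*4!*1!*1!*0!) = 1/24
Σ = 1/24  ⇒  CG² = 192*(1/24)² = 1/3
CG = +√(1/3) = +0.577350

+0.577350  (= +√(1/3))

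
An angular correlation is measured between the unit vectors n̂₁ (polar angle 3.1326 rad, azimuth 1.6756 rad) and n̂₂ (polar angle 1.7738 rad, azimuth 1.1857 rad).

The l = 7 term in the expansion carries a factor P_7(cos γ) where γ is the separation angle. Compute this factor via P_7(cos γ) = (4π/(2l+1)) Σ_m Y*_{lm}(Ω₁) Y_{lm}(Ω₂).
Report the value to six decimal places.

-0.294260

Summing Y*_{l m}(θ₁,φ₁)·Y_{l m}(θ₂,φ₂) over m ∈ [−7, 7]; prefactor 4π/(2·7+1) = 0.837758:
  [-7]  conj(Y_{7,-7})(Ω₁) = +0.000000-0.000000i ; Y_{7,-7}(Ω₂) = -0.186507-0.390156i ; Δ = -0.000000-0.000000i
  [-6]  conj(Y_{7,-6})(Ω₁) = +0.000000+0.000000i ; Y_{7,-6}(Ω₂) = -0.224523+0.246002i ; Δ = -0.000000+0.000000i
  [-5]  conj(Y_{7,-5})(Ω₁) = -0.000000+0.000000i ; Y_{7,-5}(Ω₂) = -0.146277-0.054173i ; Δ = +0.000000-0.000000i
  [-4]  conj(Y_{7,-4})(Ω₁) = -0.000000-0.000000i ; Y_{7,-4}(Ω₂) = +0.010233+0.336403i ; Δ = +0.000000-0.000000i
  [-3]  conj(Y_{7,-3})(Ω₁) = +0.000002-0.000006i ; Y_{7,-3}(Ω₂) = -0.052647+0.023228i ; Δ = +0.000000+0.000000i
  [-2]  conj(Y_{7,-2})(Ω₁) = +0.000594+0.000126i ; Y_{7,-2}(Ω₂) = +0.233830+0.226825i ; Δ = +0.000110+0.000164i
  [-1]  conj(Y_{7,-1})(Ω₁) = -0.003844+0.036539i ; Y_{7,-1}(Ω₂) = -0.007089+0.017488i ; Δ = -0.000612-0.000326i
  [+0]  conj(Y_{7,0})(Ω₁) = -1.091312-0.000000i ; Y_{7,0}(Ω₂) = +0.320938+0.000000i ; Δ = -0.350243-0.000000i
  [+1]  conj(Y_{7,1})(Ω₁) = +0.003844+0.036539i ; Y_{7,1}(Ω₂) = +0.007089+0.017488i ; Δ = -0.000612+0.000326i
  [+2]  conj(Y_{7,2})(Ω₁) = +0.000594-0.000126i ; Y_{7,2}(Ω₂) = +0.233830-0.226825i ; Δ = +0.000110-0.000164i
  [+3]  conj(Y_{7,3})(Ω₁) = -0.000002-0.000006i ; Y_{7,3}(Ω₂) = +0.052647+0.023228i ; Δ = +0.000000-0.000000i
  [+4]  conj(Y_{7,4})(Ω₁) = -0.000000+0.000000i ; Y_{7,4}(Ω₂) = +0.010233-0.336403i ; Δ = +0.000000+0.000000i
  [+5]  conj(Y_{7,5})(Ω₁) = +0.000000+0.000000i ; Y_{7,5}(Ω₂) = +0.146277-0.054173i ; Δ = +0.000000+0.000000i
  [+6]  conj(Y_{7,6})(Ω₁) = +0.000000-0.000000i ; Y_{7,6}(Ω₂) = -0.224523-0.246002i ; Δ = -0.000000-0.000000i
  [+7]  conj(Y_{7,7})(Ω₁) = -0.000000-0.000000i ; Y_{7,7}(Ω₂) = +0.186507-0.390156i ; Δ = -0.000000+0.000000i
Σ over m = -0.351247+0.000000i; ×(4π/15) → -0.294260+0.000000i. Real part: -0.294260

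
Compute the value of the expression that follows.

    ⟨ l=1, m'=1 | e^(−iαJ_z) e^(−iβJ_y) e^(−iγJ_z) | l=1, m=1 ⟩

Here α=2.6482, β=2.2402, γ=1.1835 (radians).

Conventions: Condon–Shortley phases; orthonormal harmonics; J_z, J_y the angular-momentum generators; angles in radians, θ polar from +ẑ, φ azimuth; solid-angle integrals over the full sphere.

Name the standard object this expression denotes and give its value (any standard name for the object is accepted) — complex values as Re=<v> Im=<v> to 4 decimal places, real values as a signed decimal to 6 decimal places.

This is a Wigner D-matrix element — the rotation-matrix element ⟨l m'| R(α,β,γ) |l m⟩ in the angular-momentum basis.
First d^1_{1,1}(β=2.2402), then the phase factors e^{-i(1)α} and e^{-i(1)γ}:
With c≡cos(β/2)=0.435592 and s≡sin(β/2)=0.900144, N=[2·1·2·1]^{1/2}=2.000000
k: max(0,(1)−(1))=0 … min(1+(1),1−(1))=0
  k=0: (−1)^0·2.0000/(2)·0.4356^2·0.9001^0 = +0.189741
d^1_{1,1}(2.2402) = +0.189741
Phases: e^{-i·(1)·2.6482}=-0.880731-0.473617i, e^{-i·(1)·1.1835}=+0.377686-0.925934i ⇒ D=-0.146324+0.120793i

Wigner D-matrix element, Re=-0.1463 Im=0.1208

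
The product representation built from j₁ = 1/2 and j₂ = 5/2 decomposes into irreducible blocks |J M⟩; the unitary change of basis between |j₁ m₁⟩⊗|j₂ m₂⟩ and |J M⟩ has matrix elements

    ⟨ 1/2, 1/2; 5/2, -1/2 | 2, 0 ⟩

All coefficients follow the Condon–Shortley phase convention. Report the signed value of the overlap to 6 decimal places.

triangle: 1!·0!·4!/6! = 24/720
(j±m)!: 1!·0!·2!·3!·2!·2! = 48
prefactor² = (2J+1)·Δ·N² = 8
  k=0: +1/(0!·1!·0!·2!·0!·2!) = 1/4
Σ = 1/4  ⇒  CG² = 8·(1/4)² = 1/2
CG = +√(1/2) = +0.707107

+0.707107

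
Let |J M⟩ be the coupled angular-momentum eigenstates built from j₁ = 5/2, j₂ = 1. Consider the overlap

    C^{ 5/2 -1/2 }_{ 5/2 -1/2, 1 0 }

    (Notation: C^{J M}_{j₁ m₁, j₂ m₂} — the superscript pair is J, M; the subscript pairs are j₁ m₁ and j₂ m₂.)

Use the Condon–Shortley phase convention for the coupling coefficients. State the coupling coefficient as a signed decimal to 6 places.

-0.169031  (= −√(1/35))

√[6·1!4!1!/7! · 2!3!1!1!2!3!] = √(144/35)
  +(−1)^0/∏(0,1,3,1,1,0)! = 1/6  (running 1/6)
  +(−1)^1/∏(1,0,2,0,2,1)! = -1/4  (running -1/12)
⟨..|..⟩ = √(144/35)·(-1/12) = -0.169031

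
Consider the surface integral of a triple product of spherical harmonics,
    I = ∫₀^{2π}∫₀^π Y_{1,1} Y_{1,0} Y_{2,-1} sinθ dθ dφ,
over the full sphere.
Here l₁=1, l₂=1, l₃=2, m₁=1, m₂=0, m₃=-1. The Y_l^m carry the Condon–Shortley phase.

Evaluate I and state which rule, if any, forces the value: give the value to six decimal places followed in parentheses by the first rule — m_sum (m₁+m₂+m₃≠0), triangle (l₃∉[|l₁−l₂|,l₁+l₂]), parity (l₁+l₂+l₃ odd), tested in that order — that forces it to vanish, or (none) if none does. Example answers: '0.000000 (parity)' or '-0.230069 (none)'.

-0.218510 (none)

Rules hold: Σm=0, L=4 even, 0≤2≤2.
N = 3·3·5 = 45
Δ = 0!·2!·2!/5! = 1/30
Racah Σ t=0..0: t=0:+1/1 = 1/1
⇒ 3j(1 1 2; 0 0 0)² = 2/15, sgn +1
Racah Σ t=0..0: t=0:+1/2 = 1/2
⇒ 3j(1 1 2; 1 0 -1)² = 1/10, sgn -1
4πI² = N·(3j₀)²·(3jₘ)² = 3/5
I = -1·√(0.6/4π) = -0.21850969
No selection rule forces the value: the integral is nonzero (none).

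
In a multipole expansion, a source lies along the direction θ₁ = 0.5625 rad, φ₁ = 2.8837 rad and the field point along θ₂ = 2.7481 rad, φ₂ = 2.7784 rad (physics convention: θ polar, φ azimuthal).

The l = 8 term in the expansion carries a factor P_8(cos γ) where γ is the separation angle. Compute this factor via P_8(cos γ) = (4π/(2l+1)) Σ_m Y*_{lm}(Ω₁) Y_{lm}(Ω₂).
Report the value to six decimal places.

0.154396

Addition theorem: P_8(cos γ) = (4π/17) Σ_m Y*_{lm}(Ω₁) Y_{lm}(Ω₂), m = −8…8:
  m=-8: Y*=-0.00159 - 0.00297j  Y=-0.00023 + 0.00006j  product 0.00000 + 0.00000j
  m=-7: Y*=0.00497 + 0.02081j  Y=-0.00192 + 0.00131j  product -0.00004 - 0.00003j
  m=-6: Y*=0.00198 - 0.08427j  Y=-0.00806 + 0.01157j  product 0.00096 + 0.00070j
  m=-5: Y*=-0.06372 + 0.22047j  Y=-0.01479 + 0.05913j  product -0.01209 - 0.00703j
  m=-4: Y*=0.22030 - 0.36817j  Y=0.02248 + 0.18960j  product 0.07476 + 0.03349j
  m=-3: Y*=-0.34997 + 0.34186j  Y=0.19359 + 0.37076j  product -0.19450 - 0.06357j
  m=-2: Y*=0.14270 - 0.08091j  Y=0.42017 + 0.37329j  product 0.09016 + 0.01927j
  m=-1: Y*=0.33905 - 0.08943j  Y=0.22540 + 0.08566j  product 0.08408 + 0.00889j
  m=+0: Y*=-0.29285 + 0.00000j  Y=-0.41728 + 0.00000j  product 0.12220 + 0.00000j
  m=+1: Y*=-0.33905 - 0.08943j  Y=-0.22540 + 0.08566j  product 0.08408 - 0.00889j
  m=+2: Y*=0.14270 + 0.08091j  Y=0.42017 - 0.37329j  product 0.09016 - 0.01927j
  m=+3: Y*=0.34997 + 0.34186j  Y=-0.19359 + 0.37076j  product -0.19450 + 0.06357j
  m=+4: Y*=0.22030 + 0.36817j  Y=0.02248 - 0.18960j  product 0.07476 - 0.03349j
  m=+5: Y*=0.06372 + 0.22047j  Y=0.01479 + 0.05913j  product -0.01209 + 0.00703j
  m=+6: Y*=0.00198 + 0.08427j  Y=-0.00806 - 0.01157j  product 0.00096 - 0.00070j
  m=+7: Y*=-0.00497 + 0.02081j  Y=0.00192 + 0.00131j  product -0.00004 + 0.00003j
  m=+8: Y*=-0.00159 + 0.00297j  Y=-0.00023 - 0.00006j  product 0.00000 - 0.00000j
Total Σ_m = 0.20887 + 0.00000j. Multiply by 0.739198: 0.15440 + 0.00000j. P_8(cos γ) = 0.154396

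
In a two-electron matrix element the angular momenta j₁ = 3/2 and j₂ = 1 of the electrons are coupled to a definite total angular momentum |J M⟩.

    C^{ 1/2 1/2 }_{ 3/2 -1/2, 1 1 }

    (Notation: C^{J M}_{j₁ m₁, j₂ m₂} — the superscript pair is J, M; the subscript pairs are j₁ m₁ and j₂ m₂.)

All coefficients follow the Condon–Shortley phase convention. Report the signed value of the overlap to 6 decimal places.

+√(1/6) ≈ +0.408248

j₁+j₂−J=2  J+j₁−j₂=1  J−j₁+j₂=0  j₁+j₂+J+1=4
(j₁±m₁, j₂±m₂, J±M) = (1,2,2,0,1,0)
P² = 2/3
sum k=2..2:
  [2] +1/2 = 1/2
S = 1/2
C² = P²·S² = 1/6 ; C = +0.408248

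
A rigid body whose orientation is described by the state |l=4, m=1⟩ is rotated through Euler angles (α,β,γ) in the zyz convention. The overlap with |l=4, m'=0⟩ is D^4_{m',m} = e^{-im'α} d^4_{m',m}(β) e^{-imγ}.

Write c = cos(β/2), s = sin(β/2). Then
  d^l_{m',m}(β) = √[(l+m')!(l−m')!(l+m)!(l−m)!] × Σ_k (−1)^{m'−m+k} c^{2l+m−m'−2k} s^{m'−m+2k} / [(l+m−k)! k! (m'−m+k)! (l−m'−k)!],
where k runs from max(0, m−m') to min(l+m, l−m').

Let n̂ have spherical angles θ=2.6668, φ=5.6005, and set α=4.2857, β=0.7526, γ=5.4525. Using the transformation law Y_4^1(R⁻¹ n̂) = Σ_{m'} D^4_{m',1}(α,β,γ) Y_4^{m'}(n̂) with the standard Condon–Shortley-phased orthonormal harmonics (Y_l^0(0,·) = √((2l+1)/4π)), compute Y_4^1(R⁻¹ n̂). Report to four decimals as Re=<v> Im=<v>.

Re=-0.0275 Im=-0.1583

Need the full column D^4_{m',1} for m'=−4..4 at α=4.2857, β=0.7526, γ=5.4525.
cos(β/2)=0.930031, sin(β/2)=0.367482
d^4_{-4,1}: single k=5 term ⇒ +0.040343;  D = +0.025826-0.030992i
d^4_{-3,1}: k∈[4..5] ⇒ +0.180489 -0.016908 = +0.163582;  D = +0.071061+0.147341i
d^4_{-2,1}: k∈[3..5] ⇒ +0.488325 -0.114361 +0.003571 = +0.377535;  D = -0.377438+0.008567i
d^4_{-1,1}: k∈[2..5] ⇒ +0.873887 -0.409312 +0.031952 -0.000333 = +0.496196;  D = +0.195053-0.456250i
d^4_{0,1}: k∈[1..4] ⇒ +0.989081 -0.926532 +0.144656 -0.003764 = +0.203441;  D = +0.137195+0.150220i
d^4_{1,1}: k∈[0..3] ⇒ +0.559730 -1.310831 +0.409312 -0.021301 = -0.363092;  D = +0.345403-0.111947i
d^4_{2,1}: k∈[0..2] ⇒ -0.938325 +0.732488 -0.076241 = -0.282077;  D = -0.031882+0.280270i
d^4_{3,1}: k∈[0..1] ⇒ +0.693627 -0.180489 = +0.513137;  D = +0.440134+0.263803i
d^4_{4,1}: single k=0 term ⇒ -0.258397;  D = +0.212657-0.146786i
Y_4^{m'}(θ=2.6668,φ=5.6005) and Σ D·Y over m':
  (+0.0258-0.0310i)·(-0.0177+0.0077i)  (+0.0711+0.1473i)·(+0.0489-0.0945i)  (-0.3774+0.0086i)·(+0.0647+0.3105i)  (+0.1951-0.4563i)·(-0.3786-0.3079i)  (+0.1372+0.1502i)·(+0.1237+0.0000i)  (+0.3454-0.1119i)·(+0.3786-0.3079i)  (-0.0319+0.2803i)·(+0.0647-0.3105i)  (+0.4401+0.2638i)·(-0.0489-0.0945i)  (+0.2127-0.1468i)·(-0.0177-0.0077i)
Y_4^1(R⁻¹ n̂) = -0.027460-0.158340i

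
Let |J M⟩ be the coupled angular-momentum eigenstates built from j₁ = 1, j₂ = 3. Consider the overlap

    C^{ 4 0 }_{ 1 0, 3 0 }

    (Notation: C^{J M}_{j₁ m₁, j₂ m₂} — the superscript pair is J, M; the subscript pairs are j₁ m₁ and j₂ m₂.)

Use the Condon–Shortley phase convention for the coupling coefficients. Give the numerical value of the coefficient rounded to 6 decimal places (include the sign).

+√(4/7) = +0.755929

triangle: 0!·2!·6!/9! = 1440/362880
(j±m)!: 1!·1!·3!·3!·4!·4! = 20736
prefactor² = (2J+1)·Δ·N² = 5184/7
  k=0: +1/(0!·0!·1!·3!·1!·3!) = 1/36
Σ = 1/36  ⇒  CG² = 5184/7·(1/36)² = 4/7
CG = +√(4/7) = +0.755929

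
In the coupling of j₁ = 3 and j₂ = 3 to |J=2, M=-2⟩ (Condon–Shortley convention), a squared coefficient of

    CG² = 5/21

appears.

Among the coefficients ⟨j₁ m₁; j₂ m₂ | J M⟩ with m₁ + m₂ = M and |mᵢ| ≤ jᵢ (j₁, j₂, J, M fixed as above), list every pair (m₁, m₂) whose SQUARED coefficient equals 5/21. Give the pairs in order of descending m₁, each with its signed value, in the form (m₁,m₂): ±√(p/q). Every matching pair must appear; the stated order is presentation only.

(0,-2): −√(5/21); (-2,0): −√(5/21)

Admissible pairs with m₁+m₂ = M = -2: (-3,1), (-2,0), (-1,-1), (0,-2), (1,-3)
  (m₁,m₂)=(1,-3): CG² = 5/42, CG = +√(5/42)
  (m₁,m₂)=(0,-2): CG² = 5/21, CG = −√(5/21)   ← matches the target
  (m₁,m₂)=(-1,-1): CG² = 2/7, CG = +√(2/7)
  (m₁,m₂)=(-2,0): CG² = 5/21, CG = −√(5/21)   ← matches the target
  (m₁,m₂)=(-3,1): CG² = 5/42, CG = +√(5/42)
Pairs with CG² = 5/21: (0,-2): −√(5/21); (-2,0): −√(5/21)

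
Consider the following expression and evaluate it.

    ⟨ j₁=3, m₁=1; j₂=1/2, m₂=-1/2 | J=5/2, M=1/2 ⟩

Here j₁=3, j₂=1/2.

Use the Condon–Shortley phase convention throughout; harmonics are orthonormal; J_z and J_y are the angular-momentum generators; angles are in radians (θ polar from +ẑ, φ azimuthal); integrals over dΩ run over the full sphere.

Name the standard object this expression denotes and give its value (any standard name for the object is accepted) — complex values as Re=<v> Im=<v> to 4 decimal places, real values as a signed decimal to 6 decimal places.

Clebsch–Gordan coefficient, +√(4/7) ≈ +0.755929

This is a Clebsch–Gordan (vector-coupling) coefficient.
√[6·1!5!0!/7! · 4!2!0!1!3!2!] = √(576/7)
  +(−1)^0/∏(0,1,2,0,3,0)! = 1/12  (running 1/12)
⟨..|..⟩ = √(576/7)·(1/12) = +0.755929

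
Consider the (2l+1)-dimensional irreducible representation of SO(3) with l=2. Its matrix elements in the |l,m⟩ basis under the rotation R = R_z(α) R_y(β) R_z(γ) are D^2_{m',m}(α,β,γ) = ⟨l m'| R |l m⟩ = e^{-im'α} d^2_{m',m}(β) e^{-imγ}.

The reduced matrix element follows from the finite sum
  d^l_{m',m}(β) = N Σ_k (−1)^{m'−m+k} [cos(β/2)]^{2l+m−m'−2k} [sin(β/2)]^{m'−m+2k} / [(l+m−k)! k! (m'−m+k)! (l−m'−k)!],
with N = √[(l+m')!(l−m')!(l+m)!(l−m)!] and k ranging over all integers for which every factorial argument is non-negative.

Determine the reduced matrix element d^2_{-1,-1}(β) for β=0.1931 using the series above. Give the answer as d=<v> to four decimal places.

d=0.9539

d^2_{-1,-1}(β=0.1931) via the finite sum:
With c≡cos(β/2)=0.995343 and s≡sin(β/2)=0.096400, N=[1·6·1·6]^{1/2}=6.000000
Admissible k: 0..1 (factorial args all ≥0)
  k=0: (−1)^0·6.0000/(6)·0.9953^4·0.0964^0 = +0.981500
  k=1: (−1)^1·6.0000/(2)·0.9953^2·0.0964^2 = -0.027620
d^2_{-1,-1}(0.1931) = +0.981500 -0.027620 = +0.953881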